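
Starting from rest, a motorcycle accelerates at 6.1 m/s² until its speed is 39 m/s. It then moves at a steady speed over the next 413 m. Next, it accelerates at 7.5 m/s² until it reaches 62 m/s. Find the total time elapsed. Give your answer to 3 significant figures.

Phase 1 (accelerating): v₀ = 0 m/s, a = 6.1 m/s².
v = v₀ + at → t = (39 − 0) / 6.1 = 6.39 s
v² = v₀² + 2aΔx → Δx = (39² − 0²)/(2·6.1) = 125 m

Phase 2 (constant speed): v₀ = 39.0 m/s, a = 0 m/s².
Constant speed: t = d/v = 413/39.0 = 10.6 s

Phase 3 (accelerating): v₀ = 39.0 m/s, a = 7.5 m/s².
v = v₀ + at → t = (62 − 39.0) / 7.5 = 3.07 s
v² = v₀² + 2aΔx → Δx = (62² − 39.0²)/(2·7.5) = 155 m
Total time = 6.39 + 10.6 + 3.07 = 20.0 s

20.0 s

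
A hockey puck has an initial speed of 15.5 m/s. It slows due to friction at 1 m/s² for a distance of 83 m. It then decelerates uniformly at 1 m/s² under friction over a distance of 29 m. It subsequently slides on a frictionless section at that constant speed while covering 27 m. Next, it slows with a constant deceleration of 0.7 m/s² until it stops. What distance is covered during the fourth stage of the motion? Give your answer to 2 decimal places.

Phase 1 (decelerating): v₀ = 15.5 m/s, a = -1 m/s².
v² = v₀² + 2aΔx = 15.5² + 2·-1·83 = 74.2 → v = 8.62 m/s
t = (v − v₀)/a = (8.62 − 15.5)/-1 = 6.88 s

Phase 2 (decelerating): v₀ = 8.62 m/s, a = -1 m/s².
v² = v₀² + 2aΔx = 8.62² + 2·-1·29 = 16.2 → v = 4.03 m/s
t = (v − v₀)/a = (4.03 − 8.62)/-1 = 4.59 s

Phase 3 (constant speed): v₀ = 4.03 m/s, a = 0 m/s².
Constant speed: t = d/v = 27/4.03 = 6.70 s

Phase 4 (decelerating): v₀ = 4.03 m/s, a = -0.7 m/s².
v = v₀ + at → t = (0 − 4.03) / -0.7 = 5.76 s
v² = v₀² + 2aΔx → Δx = (0² − 4.03²)/(2·-0.7) = 11.6 m
Distance in phase 4 = 11.6 m

11.61 m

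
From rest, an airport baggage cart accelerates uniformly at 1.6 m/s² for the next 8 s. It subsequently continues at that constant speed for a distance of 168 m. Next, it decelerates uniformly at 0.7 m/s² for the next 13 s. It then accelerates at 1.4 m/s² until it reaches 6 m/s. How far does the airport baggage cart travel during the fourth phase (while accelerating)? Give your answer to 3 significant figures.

7.97 m

Phase 1 (accelerating): v₀ = 0 m/s, a = 1.6 m/s².
v = v₀ + at = 0 + (1.6)(8) = 12.8 m/s
Δx = v₀t + ½at² = 0·8 + 0.5·1.6·8² = 51.2 m

Phase 2 (constant speed): v₀ = 12.8 m/s, a = 0 m/s².
Constant speed: t = d/v = 168/12.8 = 13.1 s

Phase 3 (decelerating): v₀ = 12.8 m/s, a = -0.7 m/s².
v = v₀ + at = 12.8 + (-0.7)(13) = 3.70 m/s
Δx = v₀t + ½at² = 12.8·13 + 0.5·-0.7·13² = 107 m

Phase 4 (accelerating): v₀ = 3.70 m/s, a = 1.4 m/s².
v = v₀ + at → t = (6 − 3.70) / 1.4 = 1.64 s
v² = v₀² + 2aΔx → Δx = (6² − 3.70²)/(2·1.4) = 7.97 m
Distance in phase 4 = 7.97 m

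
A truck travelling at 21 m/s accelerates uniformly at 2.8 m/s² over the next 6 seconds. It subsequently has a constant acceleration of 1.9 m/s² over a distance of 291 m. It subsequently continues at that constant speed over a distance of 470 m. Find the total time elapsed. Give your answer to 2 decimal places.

21.94 s

Phase 1 (accelerating): v₀ = 21.0 m/s, a = 2.8 m/s².
v = v₀ + at = 21.0 + (2.8)(6) = 37.8 m/s
Δx = v₀t + ½at² = 21.0·6 + 0.5·2.8·6² = 176 m

Phase 2 (accelerating): v₀ = 37.8 m/s, a = 1.9 m/s².
v² = v₀² + 2aΔx = 37.8² + 2·1.9·291 = 2530 → v = 50.3 m/s
t = (v − v₀)/a = (50.3 − 37.8)/1.9 = 6.60 s

Phase 3 (constant speed): v₀ = 50.3 m/s, a = 0 m/s².
Constant speed: t = d/v = 470/50.3 = 9.34 s
Total time = 6.00 + 6.60 + 9.34 = 21.9 s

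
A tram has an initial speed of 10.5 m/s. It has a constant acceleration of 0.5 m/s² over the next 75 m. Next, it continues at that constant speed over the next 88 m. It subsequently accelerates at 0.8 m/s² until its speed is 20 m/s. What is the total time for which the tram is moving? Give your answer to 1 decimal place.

20.7 s

Phase 1 (accelerating): v₀ = 10.5 m/s, a = 0.5 m/s².
v² = v₀² + 2aΔx = 10.5² + 2·0.5·75 = 185 → v = 13.6 m/s
t = (v − v₀)/a = (13.6 − 10.5)/0.5 = 6.22 s

Phase 2 (constant speed): v₀ = 13.6 m/s, a = 0 m/s².
Constant speed: t = d/v = 88/13.6 = 6.47 s

Phase 3 (accelerating): v₀ = 13.6 m/s, a = 0.8 m/s².
v = v₀ + at → t = (20 − 13.6) / 0.8 = 7.99 s
v² = v₀² + 2aΔx → Δx = (20² − 13.6²)/(2·0.8) = 134 m
Total time = 6.22 + 6.47 + 7.99 = 20.7 s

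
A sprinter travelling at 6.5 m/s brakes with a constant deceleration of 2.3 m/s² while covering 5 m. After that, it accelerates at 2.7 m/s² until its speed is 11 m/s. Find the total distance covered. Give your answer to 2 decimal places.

Phase 1 (decelerating): v₀ = 6.50 m/s, a = -2.3 m/s².
v² = v₀² + 2aΔx = 6.50² + 2·-2.3·5 = 19.2 → v = 4.39 m/s
t = (v − v₀)/a = (4.39 − 6.50)/-2.3 = 0.918 s

Phase 2 (accelerating): v₀ = 4.39 m/s, a = 2.7 m/s².
v = v₀ + at → t = (11 − 4.39) / 2.7 = 2.45 s
v² = v₀² + 2aΔx → Δx = (11² − 4.39²)/(2·2.7) = 18.8 m
Total distance = 5.00 + 18.8 = 23.8 m

23.84 m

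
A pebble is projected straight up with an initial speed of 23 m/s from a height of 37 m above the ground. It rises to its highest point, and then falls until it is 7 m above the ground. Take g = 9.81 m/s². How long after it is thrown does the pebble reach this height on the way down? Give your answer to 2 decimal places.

Phase 1 (rising): v₀ = 23.0 m/s, a = -9.81 m/s².
v = v₀ + at → t = (0 − 23.0) / -9.81 = 2.34 s
v² = v₀² + 2aΔx → Δx = (0² − 23.0²)/(2·-9.81) = 27.0 m

Phase 2 (falling): v₀ = 0 m/s, a = -9.81 m/s².
Falls 57.0 m from rest: t = √(2·57.0/9.81) = 3.41 s; v = g·t = 33.4 m/s.
Total time = 2.34 + 3.41 = 5.75 s

5.75 s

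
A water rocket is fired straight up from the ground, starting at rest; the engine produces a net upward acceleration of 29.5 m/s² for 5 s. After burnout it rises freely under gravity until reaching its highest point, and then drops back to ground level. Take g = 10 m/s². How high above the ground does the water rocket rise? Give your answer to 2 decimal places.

1456.56 m

Phase 1 (powered ascent): v₀ = 0 m/s, a = 29.5 m/s².
v = v₀ + at = 0 + (29.5)(5) = 148 m/s
Δx = v₀t + ½at² = 0·5 + 0.5·29.5·5² = 369 m

Phase 2 (coasting upward): v₀ = 148 m/s, a = -10 m/s².
v = v₀ + at → t = (0 − 148) / -10 = 14.8 s
v² = v₀² + 2aΔx → Δx = (0² − 148²)/(2·-10) = 1090 m
Maximum height = 369 + 1090 = 1460 m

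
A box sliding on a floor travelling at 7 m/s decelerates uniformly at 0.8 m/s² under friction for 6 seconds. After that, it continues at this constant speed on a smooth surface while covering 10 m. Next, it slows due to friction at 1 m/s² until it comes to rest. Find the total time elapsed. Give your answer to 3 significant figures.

12.7 s

Phase 1 (decelerating): v₀ = 7.00 m/s, a = -0.8 m/s².
v = v₀ + at = 7.00 + (-0.8)(6) = 2.20 m/s
Δx = v₀t + ½at² = 7.00·6 + 0.5·-0.8·6² = 27.6 m

Phase 2 (constant speed): v₀ = 2.20 m/s, a = 0 m/s².
Constant speed: t = d/v = 10/2.20 = 4.55 s

Phase 3 (decelerating): v₀ = 2.20 m/s, a = -1 m/s².
v = v₀ + at → t = (0 − 2.20) / -1 = 2.20 s
v² = v₀² + 2aΔx → Δx = (0² − 2.20²)/(2·-1) = 2.42 m
Total time = 6.00 + 4.55 + 2.20 = 12.7 s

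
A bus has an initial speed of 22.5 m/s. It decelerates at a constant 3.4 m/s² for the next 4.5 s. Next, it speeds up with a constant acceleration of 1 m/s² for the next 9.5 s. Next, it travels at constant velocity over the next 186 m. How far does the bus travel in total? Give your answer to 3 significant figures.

Phase 1 (decelerating): v₀ = 22.5 m/s, a = -3.4 m/s².
v = v₀ + at = 22.5 + (-3.4)(4.5) = 7.20 m/s
Δx = v₀t + ½at² = 22.5·4.5 + 0.5·-3.4·4.5² = 66.8 m

Phase 2 (accelerating): v₀ = 7.20 m/s, a = 1 m/s².
v = v₀ + at = 7.20 + (1)(9.5) = 16.7 m/s
Δx = v₀t + ½at² = 7.20·9.5 + 0.5·1·9.5² = 114 m

Phase 3 (constant speed): v₀ = 16.7 m/s, a = 0 m/s².
Constant speed: t = d/v = 186/16.7 = 11.1 s
Total distance = 66.8 + 114 + 186 = 366 m

366 m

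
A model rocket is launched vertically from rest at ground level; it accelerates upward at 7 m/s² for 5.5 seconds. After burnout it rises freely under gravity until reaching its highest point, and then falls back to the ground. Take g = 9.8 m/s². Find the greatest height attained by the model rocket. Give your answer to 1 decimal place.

Phase 1 (powered ascent): v₀ = 0 m/s, a = 7 m/s².
v = v₀ + at = 0 + (7)(5.5) = 38.5 m/s
Δx = v₀t + ½at² = 0·5.5 + 0.5·7·5.5² = 106 m

Phase 2 (coasting upward): v₀ = 38.5 m/s, a = -9.8 m/s².
v = v₀ + at → t = (0 − 38.5) / -9.8 = 3.93 s
v² = v₀² + 2aΔx → Δx = (0² − 38.5²)/(2·-9.8) = 75.6 m
Maximum height = 106 + 75.6 = 182 m

181.5 m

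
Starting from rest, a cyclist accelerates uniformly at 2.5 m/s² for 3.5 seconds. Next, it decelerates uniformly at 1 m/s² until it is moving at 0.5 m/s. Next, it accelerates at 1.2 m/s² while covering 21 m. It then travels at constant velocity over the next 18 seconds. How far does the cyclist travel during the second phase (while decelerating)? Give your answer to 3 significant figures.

Phase 1 (accelerating): v₀ = 0 m/s, a = 2.5 m/s².
v = v₀ + at = 0 + (2.5)(3.5) = 8.75 m/s
Δx = v₀t + ½at² = 0·3.5 + 0.5·2.5·3.5² = 15.3 m

Phase 2 (decelerating): v₀ = 8.75 m/s, a = -1 m/s².
v = v₀ + at → t = (0.5 − 8.75) / -1 = 8.25 s
v² = v₀² + 2aΔx → Δx = (0.5² − 8.75²)/(2·-1) = 38.2 m
Distance in phase 2 = 38.2 m

38.2 m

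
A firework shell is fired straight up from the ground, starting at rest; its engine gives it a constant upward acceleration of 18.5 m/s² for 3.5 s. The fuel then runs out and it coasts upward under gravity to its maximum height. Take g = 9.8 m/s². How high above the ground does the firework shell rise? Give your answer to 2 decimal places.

327.22 m

Phase 1 (powered ascent): v₀ = 0 m/s, a = 18.5 m/s².
v = v₀ + at = 0 + (18.5)(3.5) = 64.8 m/s
Δx = v₀t + ½at² = 0·3.5 + 0.5·18.5·3.5² = 113 m

Phase 2 (coasting upward): v₀ = 64.8 m/s, a = -9.8 m/s².
v = v₀ + at → t = (0 − 64.8) / -9.8 = 6.61 s
v² = v₀² + 2aΔx → Δx = (0² − 64.8²)/(2·-9.8) = 214 m
Maximum height = 113 + 214 = 327 m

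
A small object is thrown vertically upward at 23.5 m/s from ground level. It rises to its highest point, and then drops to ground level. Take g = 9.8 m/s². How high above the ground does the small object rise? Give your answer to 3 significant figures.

28.2 m

Phase 1 (rising): v₀ = 23.5 m/s, a = -9.8 m/s².
v = v₀ + at → t = (0 − 23.5) / -9.8 = 2.40 s
v² = v₀² + 2aΔx → Δx = (0² − 23.5²)/(2·-9.8) = 28.2 m
Maximum height = 28.2 m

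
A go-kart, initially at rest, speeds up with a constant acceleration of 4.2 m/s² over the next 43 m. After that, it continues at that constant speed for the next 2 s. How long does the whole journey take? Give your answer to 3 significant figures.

Phase 1 (accelerating): v₀ = 0 m/s, a = 4.2 m/s².
v² = v₀² + 2aΔx = 0² + 2·4.2·43 = 361 → v = 19.0 m/s
t = (v − v₀)/a = (19.0 − 0)/4.2 = 4.53 s

Phase 2 (constant speed): v₀ = 19.0 m/s, a = 0 m/s².
v = v₀ + at = 19.0 + (0)(2) = 19.0 m/s
Δx = v₀t + ½at² = 19.0·2 + 0.5·0·2² = 38.0 m
Total time = 4.53 + 2.00 = 6.53 s

6.53 s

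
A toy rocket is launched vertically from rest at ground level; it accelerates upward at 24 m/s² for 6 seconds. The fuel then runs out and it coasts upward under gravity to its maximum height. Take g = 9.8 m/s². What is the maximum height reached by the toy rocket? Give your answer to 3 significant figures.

Phase 1 (powered ascent): v₀ = 0 m/s, a = 24 m/s².
v = v₀ + at = 0 + (24)(6) = 144 m/s
Δx = v₀t + ½at² = 0·6 + 0.5·24·6² = 432 m

Phase 2 (coasting upward): v₀ = 144 m/s, a = -9.8 m/s².
v = v₀ + at → t = (0 − 144) / -9.8 = 14.7 s
v² = v₀² + 2aΔx → Δx = (0² − 144²)/(2·-9.8) = 1060 m
Maximum height = 432 + 1060 = 1490 m

1490 m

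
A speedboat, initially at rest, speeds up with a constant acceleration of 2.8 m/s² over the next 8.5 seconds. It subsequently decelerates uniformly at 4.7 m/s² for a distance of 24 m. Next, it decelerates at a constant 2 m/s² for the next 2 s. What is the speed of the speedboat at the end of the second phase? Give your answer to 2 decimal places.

Phase 1 (accelerating): v₀ = 0 m/s, a = 2.8 m/s².
v = v₀ + at = 0 + (2.8)(8.5) = 23.8 m/s
Δx = v₀t + ½at² = 0·8.5 + 0.5·2.8·8.5² = 101 m

Phase 2 (decelerating): v₀ = 23.8 m/s, a = -4.7 m/s².
v² = v₀² + 2aΔx = 23.8² + 2·-4.7·24 = 341 → v = 18.5 m/s
t = (v − v₀)/a = (18.5 − 23.8)/-4.7 = 1.14 s
Speed at end of phase 2 = 18.5 m/s

18.46 m/s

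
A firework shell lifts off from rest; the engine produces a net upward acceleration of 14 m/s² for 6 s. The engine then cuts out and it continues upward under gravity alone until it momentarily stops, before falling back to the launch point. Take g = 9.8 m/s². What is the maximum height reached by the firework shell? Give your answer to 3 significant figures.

612 m

Phase 1 (powered ascent): v₀ = 0 m/s, a = 14 m/s².
v = v₀ + at = 0 + (14)(6) = 84.0 m/s
Δx = v₀t + ½at² = 0·6 + 0.5·14·6² = 252 m

Phase 2 (coasting upward): v₀ = 84.0 m/s, a = -9.8 m/s².
v = v₀ + at → t = (0 − 84.0) / -9.8 = 8.57 s
v² = v₀² + 2aΔx → Δx = (0² − 84.0²)/(2·-9.8) = 360 m
Maximum height = 252 + 360 = 612 m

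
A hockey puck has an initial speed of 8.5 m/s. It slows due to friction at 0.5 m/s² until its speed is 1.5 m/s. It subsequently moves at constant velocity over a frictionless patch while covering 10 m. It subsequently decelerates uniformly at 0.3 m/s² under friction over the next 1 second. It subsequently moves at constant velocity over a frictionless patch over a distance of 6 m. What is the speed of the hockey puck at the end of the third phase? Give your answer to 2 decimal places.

Phase 1 (decelerating): v₀ = 8.50 m/s, a = -0.5 m/s².
v = v₀ + at → t = (1.5 − 8.50) / -0.5 = 14.0 s
v² = v₀² + 2aΔx → Δx = (1.5² − 8.50²)/(2·-0.5) = 70.0 m

Phase 2 (constant speed): v₀ = 1.50 m/s, a = 0 m/s².
Constant speed: t = d/v = 10/1.50 = 6.67 s

Phase 3 (decelerating): v₀ = 1.50 m/s, a = -0.3 m/s².
v = v₀ + at = 1.50 + (-0.3)(1) = 1.20 m/s
Δx = v₀t + ½at² = 1.50·1 + 0.5·-0.3·1² = 1.35 m
Speed at end of phase 3 = 1.20 m/s

1.20 m/s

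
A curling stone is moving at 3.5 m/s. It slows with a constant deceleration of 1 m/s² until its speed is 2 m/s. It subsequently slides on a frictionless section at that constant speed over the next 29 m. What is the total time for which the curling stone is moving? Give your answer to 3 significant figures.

Phase 1 (decelerating): v₀ = 3.50 m/s, a = -1 m/s².
v = v₀ + at → t = (2 − 3.50) / -1 = 1.50 s
v² = v₀² + 2aΔx → Δx = (2² − 3.50²)/(2·-1) = 4.12 m

Phase 2 (constant speed): v₀ = 2.00 m/s, a = 0 m/s².
Constant speed: t = d/v = 29/2.00 = 14.5 s
Total time = 1.50 + 14.5 = 16.0 s

16.0 s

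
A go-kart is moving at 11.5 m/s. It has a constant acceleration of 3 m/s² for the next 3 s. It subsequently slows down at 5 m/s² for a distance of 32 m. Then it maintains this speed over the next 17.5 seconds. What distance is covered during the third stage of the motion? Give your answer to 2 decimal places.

175.22 m

Phase 1 (accelerating): v₀ = 11.5 m/s, a = 3 m/s².
v = v₀ + at = 11.5 + (3)(3) = 20.5 m/s
Δx = v₀t + ½at² = 11.5·3 + 0.5·3·3² = 48.0 m

Phase 2 (decelerating): v₀ = 20.5 m/s, a = -5 m/s².
v² = v₀² + 2aΔx = 20.5² + 2·-5·32 = 100 → v = 10.0 m/s
t = (v − v₀)/a = (10.0 − 20.5)/-5 = 2.10 s

Phase 3 (constant speed): v₀ = 10.0 m/s, a = 0 m/s².
v = v₀ + at = 10.0 + (0)(17.5) = 10.0 m/s
Δx = v₀t + ½at² = 10.0·17.5 + 0.5·0·17.5² = 175 m
Distance in phase 3 = 175 m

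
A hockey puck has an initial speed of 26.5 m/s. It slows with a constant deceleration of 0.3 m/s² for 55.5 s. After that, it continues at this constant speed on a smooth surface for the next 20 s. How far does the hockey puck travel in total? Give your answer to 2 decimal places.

1205.71 m

Phase 1 (decelerating): v₀ = 26.5 m/s, a = -0.3 m/s².
v = v₀ + at = 26.5 + (-0.3)(55.5) = 9.85 m/s
Δx = v₀t + ½at² = 26.5·55.5 + 0.5·-0.3·55.5² = 1010 m

Phase 2 (constant speed): v₀ = 9.85 m/s, a = 0 m/s².
v = v₀ + at = 9.85 + (0)(20) = 9.85 m/s
Δx = v₀t + ½at² = 9.85·20 + 0.5·0·20² = 197 m
Total distance = 1010 + 197 = 1210 m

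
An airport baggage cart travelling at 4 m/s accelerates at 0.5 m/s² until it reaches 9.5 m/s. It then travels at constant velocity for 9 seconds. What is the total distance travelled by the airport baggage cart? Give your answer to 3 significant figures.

160 m

Phase 1 (accelerating): v₀ = 4.00 m/s, a = 0.5 m/s².
v = v₀ + at → t = (9.5 − 4.00) / 0.5 = 11.0 s
v² = v₀² + 2aΔx → Δx = (9.5² − 4.00²)/(2·0.5) = 74.2 m

Phase 2 (constant speed): v₀ = 9.50 m/s, a = 0 m/s².
v = v₀ + at = 9.50 + (0)(9) = 9.50 m/s
Δx = v₀t + ½at² = 9.50·9 + 0.5·0·9² = 85.5 m
Total distance = 74.2 + 85.5 = 160 m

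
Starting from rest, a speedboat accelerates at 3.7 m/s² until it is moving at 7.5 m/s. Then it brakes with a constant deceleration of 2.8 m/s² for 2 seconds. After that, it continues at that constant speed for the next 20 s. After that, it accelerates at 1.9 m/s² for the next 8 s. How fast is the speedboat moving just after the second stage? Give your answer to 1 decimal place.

1.9 m/s

Phase 1 (accelerating): v₀ = 0 m/s, a = 3.7 m/s².
v = v₀ + at → t = (7.5 − 0) / 3.7 = 2.03 s
v² = v₀² + 2aΔx → Δx = (7.5² − 0²)/(2·3.7) = 7.60 m

Phase 2 (decelerating): v₀ = 7.50 m/s, a = -2.8 m/s².
v = v₀ + at = 7.50 + (-2.8)(2) = 1.90 m/s
Δx = v₀t + ½at² = 7.50·2 + 0.5·-2.8·2² = 9.40 m
Speed at end of phase 2 = 1.90 m/s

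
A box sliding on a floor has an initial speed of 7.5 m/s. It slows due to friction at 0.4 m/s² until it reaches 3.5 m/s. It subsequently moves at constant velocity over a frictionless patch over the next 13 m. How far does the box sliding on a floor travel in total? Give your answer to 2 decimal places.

68.00 m

Phase 1 (decelerating): v₀ = 7.50 m/s, a = -0.4 m/s².
v = v₀ + at → t = (3.5 − 7.50) / -0.4 = 10.0 s
v² = v₀² + 2aΔx → Δx = (3.5² − 7.50²)/(2·-0.4) = 55.0 m

Phase 2 (constant speed): v₀ = 3.50 m/s, a = 0 m/s².
Constant speed: t = d/v = 13/3.50 = 3.71 s
Total distance = 55.0 + 13.0 = 68.0 m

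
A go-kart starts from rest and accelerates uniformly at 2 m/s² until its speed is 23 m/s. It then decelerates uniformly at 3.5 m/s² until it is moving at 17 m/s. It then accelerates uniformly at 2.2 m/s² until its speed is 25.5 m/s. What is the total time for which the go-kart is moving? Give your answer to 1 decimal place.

Phase 1 (accelerating): v₀ = 0 m/s, a = 2 m/s².
v = v₀ + at → t = (23 − 0) / 2 = 11.5 s
v² = v₀² + 2aΔx → Δx = (23² − 0²)/(2·2) = 132 m

Phase 2 (decelerating): v₀ = 23.0 m/s, a = -3.5 m/s².
v = v₀ + at → t = (17 − 23.0) / -3.5 = 1.71 s
v² = v₀² + 2aΔx → Δx = (17² − 23.0²)/(2·-3.5) = 34.3 m

Phase 3 (accelerating): v₀ = 17.0 m/s, a = 2.2 m/s².
v = v₀ + at → t = (25.5 − 17.0) / 2.2 = 3.86 s
v² = v₀² + 2aΔx → Δx = (25.5² − 17.0²)/(2·2.2) = 82.1 m
Total time = 11.5 + 1.71 + 3.86 = 17.1 s

17.1 s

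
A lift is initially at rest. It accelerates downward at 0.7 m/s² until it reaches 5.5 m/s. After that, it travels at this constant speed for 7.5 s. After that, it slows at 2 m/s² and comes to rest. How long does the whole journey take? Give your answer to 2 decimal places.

18.11 s

Phase 1 (accelerating): v₀ = 0 m/s, a = 0.7 m/s².
v = v₀ + at → t = (5.5 − 0) / 0.7 = 7.86 s
v² = v₀² + 2aΔx → Δx = (5.5² − 0²)/(2·0.7) = 21.6 m

Phase 2 (constant speed): v₀ = 5.50 m/s, a = 0 m/s².
v = v₀ + at = 5.50 + (0)(7.5) = 5.50 m/s
Δx = v₀t + ½at² = 5.50·7.5 + 0.5·0·7.5² = 41.2 m

Phase 3 (decelerating): v₀ = 5.50 m/s, a = -2 m/s².
v = v₀ + at → t = (0 − 5.50) / -2 = 2.75 s
v² = v₀² + 2aΔx → Δx = (0² − 5.50²)/(2·-2) = 7.56 m
Total time = 7.86 + 7.50 + 2.75 = 18.1 s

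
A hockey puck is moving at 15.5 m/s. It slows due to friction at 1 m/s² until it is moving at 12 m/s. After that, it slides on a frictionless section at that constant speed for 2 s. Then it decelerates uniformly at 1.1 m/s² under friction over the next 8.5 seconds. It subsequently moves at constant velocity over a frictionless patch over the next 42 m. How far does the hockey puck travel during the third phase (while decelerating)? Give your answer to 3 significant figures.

Phase 1 (decelerating): v₀ = 15.5 m/s, a = -1 m/s².
v = v₀ + at → t = (12 − 15.5) / -1 = 3.50 s
v² = v₀² + 2aΔx → Δx = (12² − 15.5²)/(2·-1) = 48.1 m

Phase 2 (constant speed): v₀ = 12.0 m/s, a = 0 m/s².
v = v₀ + at = 12.0 + (0)(2) = 12.0 m/s
Δx = v₀t + ½at² = 12.0·2 + 0.5·0·2² = 24.0 m

Phase 3 (decelerating): v₀ = 12.0 m/s, a = -1.1 m/s².
v = v₀ + at = 12.0 + (-1.1)(8.5) = 2.65 m/s
Δx = v₀t + ½at² = 12.0·8.5 + 0.5·-1.1·8.5² = 62.3 m
Distance in phase 3 = 62.3 m

62.3 m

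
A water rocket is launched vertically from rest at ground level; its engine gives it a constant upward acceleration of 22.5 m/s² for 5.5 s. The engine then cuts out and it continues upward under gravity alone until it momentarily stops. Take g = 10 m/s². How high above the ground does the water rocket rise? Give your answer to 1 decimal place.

1106.0 m

Phase 1 (powered ascent): v₀ = 0 m/s, a = 22.5 m/s².
v = v₀ + at = 0 + (22.5)(5.5) = 124 m/s
Δx = v₀t + ½at² = 0·5.5 + 0.5·22.5·5.5² = 340 m

Phase 2 (coasting upward): v₀ = 124 m/s, a = -10 m/s².
v = v₀ + at → t = (0 − 124) / -10 = 12.4 s
v² = v₀² + 2aΔx → Δx = (0² − 124²)/(2·-10) = 766 m
Maximum height = 340 + 766 = 1110 m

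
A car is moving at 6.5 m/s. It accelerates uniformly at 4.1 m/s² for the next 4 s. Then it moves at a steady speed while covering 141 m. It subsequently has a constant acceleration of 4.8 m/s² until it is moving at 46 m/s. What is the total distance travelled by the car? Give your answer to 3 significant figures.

Phase 1 (accelerating): v₀ = 6.50 m/s, a = 4.1 m/s².
v = v₀ + at = 6.50 + (4.1)(4) = 22.9 m/s
Δx = v₀t + ½at² = 6.50·4 + 0.5·4.1·4² = 58.8 m

Phase 2 (constant speed): v₀ = 22.9 m/s, a = 0 m/s².
Constant speed: t = d/v = 141/22.9 = 6.16 s

Phase 3 (accelerating): v₀ = 22.9 m/s, a = 4.8 m/s².
v = v₀ + at → t = (46 − 22.9) / 4.8 = 4.81 s
v² = v₀² + 2aΔx → Δx = (46² − 22.9²)/(2·4.8) = 166 m
Total distance = 58.8 + 141 + 166 = 366 m

366 m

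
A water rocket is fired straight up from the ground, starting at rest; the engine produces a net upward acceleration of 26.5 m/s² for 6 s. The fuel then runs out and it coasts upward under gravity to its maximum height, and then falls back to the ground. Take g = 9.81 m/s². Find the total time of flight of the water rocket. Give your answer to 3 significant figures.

Phase 1 (powered ascent): v₀ = 0 m/s, a = 26.5 m/s².
v = v₀ + at = 0 + (26.5)(6) = 159 m/s
Δx = v₀t + ½at² = 0·6 + 0.5·26.5·6² = 477 m

Phase 2 (coasting upward): v₀ = 159 m/s, a = -9.81 m/s².
v = v₀ + at → t = (0 − 159) / -9.81 = 16.2 s
v² = v₀² + 2aΔx → Δx = (0² − 159²)/(2·-9.81) = 1290 m

Phase 3 (free fall): v₀ = 0 m/s, a = -9.81 m/s².
Falls 1770 m from rest: t = √(2·1770/9.81) = 19.0 s; v = g·t = 186 m/s.
Total time = 6.00 + 16.2 + 19.0 = 41.2 s

41.2 s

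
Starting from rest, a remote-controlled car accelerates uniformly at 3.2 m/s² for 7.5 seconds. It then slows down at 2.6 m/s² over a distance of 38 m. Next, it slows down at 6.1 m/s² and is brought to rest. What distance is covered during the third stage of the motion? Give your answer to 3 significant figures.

31.0 m

Phase 1 (accelerating): v₀ = 0 m/s, a = 3.2 m/s².
v = v₀ + at = 0 + (3.2)(7.5) = 24.0 m/s
Δx = v₀t + ½at² = 0·7.5 + 0.5·3.2·7.5² = 90.0 m

Phase 2 (decelerating): v₀ = 24.0 m/s, a = -2.6 m/s².
v² = v₀² + 2aΔx = 24.0² + 2·-2.6·38 = 378 → v = 19.5 m/s
t = (v − v₀)/a = (19.5 − 24.0)/-2.6 = 1.75 s

Phase 3 (decelerating): v₀ = 19.5 m/s, a = -6.1 m/s².
v = v₀ + at → t = (0 − 19.5) / -6.1 = 3.19 s
v² = v₀² + 2aΔx → Δx = (0² − 19.5²)/(2·-6.1) = 31.0 m
Distance in phase 3 = 31.0 m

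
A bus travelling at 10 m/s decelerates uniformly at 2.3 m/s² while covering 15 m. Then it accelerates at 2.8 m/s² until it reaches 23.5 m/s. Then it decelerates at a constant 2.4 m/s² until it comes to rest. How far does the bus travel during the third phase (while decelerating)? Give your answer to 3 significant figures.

115 m

Phase 1 (decelerating): v₀ = 10.0 m/s, a = -2.3 m/s².
v² = v₀² + 2aΔx = 10.0² + 2·-2.3·15 = 31.0 → v = 5.57 m/s
t = (v − v₀)/a = (5.57 − 10.0)/-2.3 = 1.93 s

Phase 2 (accelerating): v₀ = 5.57 m/s, a = 2.8 m/s².
v = v₀ + at → t = (23.5 − 5.57) / 2.8 = 6.40 s
v² = v₀² + 2aΔx → Δx = (23.5² − 5.57²)/(2·2.8) = 93.1 m

Phase 3 (decelerating): v₀ = 23.5 m/s, a = -2.4 m/s².
v = v₀ + at → t = (0 − 23.5) / -2.4 = 9.79 s
v² = v₀² + 2aΔx → Δx = (0² − 23.5²)/(2·-2.4) = 115 m
Distance in phase 3 = 115 m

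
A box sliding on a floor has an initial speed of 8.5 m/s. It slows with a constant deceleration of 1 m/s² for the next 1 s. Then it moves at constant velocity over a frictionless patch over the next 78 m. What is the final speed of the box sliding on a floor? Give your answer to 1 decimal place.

7.5 m/s

Phase 1 (decelerating): v₀ = 8.50 m/s, a = -1 m/s².
v = v₀ + at = 8.50 + (-1)(1) = 7.50 m/s
Δx = v₀t + ½at² = 8.50·1 + 0.5·-1·1² = 8.00 m

Phase 2 (constant speed): v₀ = 7.50 m/s, a = 0 m/s².
Constant speed: t = d/v = 78/7.50 = 10.4 s
Final speed = 7.50 m/s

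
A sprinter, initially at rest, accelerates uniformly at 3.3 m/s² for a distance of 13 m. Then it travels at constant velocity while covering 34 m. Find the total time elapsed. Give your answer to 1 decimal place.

6.5 s

Phase 1 (accelerating): v₀ = 0 m/s, a = 3.3 m/s².
v² = v₀² + 2aΔx = 0² + 2·3.3·13 = 85.8 → v = 9.26 m/s
t = (v − v₀)/a = (9.26 − 0)/3.3 = 2.81 s

Phase 2 (constant speed): v₀ = 9.26 m/s, a = 0 m/s².
Constant speed: t = d/v = 34/9.26 = 3.67 s
Total time = 2.81 + 3.67 = 6.48 s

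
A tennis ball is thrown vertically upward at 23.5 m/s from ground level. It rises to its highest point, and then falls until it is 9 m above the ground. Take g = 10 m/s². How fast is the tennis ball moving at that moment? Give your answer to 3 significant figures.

Phase 1 (rising): v₀ = 23.5 m/s, a = -10 m/s².
v = v₀ + at → t = (0 − 23.5) / -10 = 2.35 s
v² = v₀² + 2aΔx → Δx = (0² − 23.5²)/(2·-10) = 27.6 m

Phase 2 (falling): v₀ = 0 m/s, a = -10 m/s².
Falls 18.6 m from rest: t = √(2·18.6/10) = 1.93 s; v = g·t = 19.3 m/s.
Final speed = 19.3 m/s

19.3 m/s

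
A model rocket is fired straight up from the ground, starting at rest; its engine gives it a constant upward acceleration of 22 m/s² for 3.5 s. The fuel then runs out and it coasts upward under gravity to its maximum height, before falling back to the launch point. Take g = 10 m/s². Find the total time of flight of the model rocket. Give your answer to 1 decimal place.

20.5 s

Phase 1 (powered ascent): v₀ = 0 m/s, a = 22 m/s².
v = v₀ + at = 0 + (22)(3.5) = 77.0 m/s
Δx = v₀t + ½at² = 0·3.5 + 0.5·22·3.5² = 135 m

Phase 2 (coasting upward): v₀ = 77.0 m/s, a = -10 m/s².
v = v₀ + at → t = (0 − 77.0) / -10 = 7.70 s
v² = v₀² + 2aΔx → Δx = (0² − 77.0²)/(2·-10) = 296 m

Phase 3 (free fall): v₀ = 0 m/s, a = -10 m/s².
Falls 431 m from rest: t = √(2·431/10) = 9.29 s; v = g·t = 92.9 m/s.
Total time = 3.50 + 7.70 + 9.29 = 20.5 s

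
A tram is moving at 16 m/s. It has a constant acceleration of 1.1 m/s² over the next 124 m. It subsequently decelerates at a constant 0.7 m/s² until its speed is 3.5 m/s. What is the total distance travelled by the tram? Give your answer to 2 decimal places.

492.96 m

Phase 1 (accelerating): v₀ = 16.0 m/s, a = 1.1 m/s².
v² = v₀² + 2aΔx = 16.0² + 2·1.1·124 = 529 → v = 23.0 m/s
t = (v − v₀)/a = (23.0 − 16.0)/1.1 = 6.36 s

Phase 2 (decelerating): v₀ = 23.0 m/s, a = -0.7 m/s².
v = v₀ + at → t = (3.5 − 23.0) / -0.7 = 27.9 s
v² = v₀² + 2aΔx → Δx = (3.5² − 23.0²)/(2·-0.7) = 369 m
Total distance = 124 + 369 = 493 m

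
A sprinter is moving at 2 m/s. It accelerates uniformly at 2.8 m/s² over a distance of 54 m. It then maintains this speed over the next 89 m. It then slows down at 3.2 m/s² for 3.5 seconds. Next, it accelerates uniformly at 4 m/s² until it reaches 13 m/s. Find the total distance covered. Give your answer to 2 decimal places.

200.82 m

Phase 1 (accelerating): v₀ = 2.00 m/s, a = 2.8 m/s².
v² = v₀² + 2aΔx = 2.00² + 2·2.8·54 = 306 → v = 17.5 m/s
t = (v − v₀)/a = (17.5 − 2.00)/2.8 = 5.54 s

Phase 2 (constant speed): v₀ = 17.5 m/s, a = 0 m/s².
Constant speed: t = d/v = 89/17.5 = 5.08 s

Phase 3 (decelerating): v₀ = 17.5 m/s, a = -3.2 m/s².
v = v₀ + at = 17.5 + (-3.2)(3.5) = 6.30 m/s
Δx = v₀t + ½at² = 17.5·3.5 + 0.5·-3.2·3.5² = 41.7 m

Phase 4 (accelerating): v₀ = 6.30 m/s, a = 4 m/s².
v = v₀ + at → t = (13 − 6.30) / 4 = 1.67 s
v² = v₀² + 2aΔx → Δx = (13² − 6.30²)/(2·4) = 16.2 m
Total distance = 54.0 + 89.0 + 41.7 + 16.2 = 201 m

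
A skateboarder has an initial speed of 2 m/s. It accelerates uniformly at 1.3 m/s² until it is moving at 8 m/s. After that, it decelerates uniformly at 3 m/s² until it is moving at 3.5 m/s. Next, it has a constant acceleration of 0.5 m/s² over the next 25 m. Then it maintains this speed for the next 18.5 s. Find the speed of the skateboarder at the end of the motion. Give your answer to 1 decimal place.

Phase 1 (accelerating): v₀ = 2.00 m/s, a = 1.3 m/s².
v = v₀ + at → t = (8 − 2.00) / 1.3 = 4.62 s
v² = v₀² + 2aΔx → Δx = (8² − 2.00²)/(2·1.3) = 23.1 m

Phase 2 (decelerating): v₀ = 8.00 m/s, a = -3 m/s².
v = v₀ + at → t = (3.5 − 8.00) / -3 = 1.50 s
v² = v₀² + 2aΔx → Δx = (3.5² − 8.00²)/(2·-3) = 8.62 m

Phase 3 (accelerating): v₀ = 3.50 m/s, a = 0.5 m/s².
v² = v₀² + 2aΔx = 3.50² + 2·0.5·25 = 37.2 → v = 6.10 m/s
t = (v − v₀)/a = (6.10 − 3.50)/0.5 = 5.21 s

Phase 4 (constant speed): v₀ = 6.10 m/s, a = 0 m/s².
v = v₀ + at = 6.10 + (0)(18.5) = 6.10 m/s
Δx = v₀t + ½at² = 6.10·18.5 + 0.5·0·18.5² = 113 m
Final speed = 6.10 m/s

6.1 m/s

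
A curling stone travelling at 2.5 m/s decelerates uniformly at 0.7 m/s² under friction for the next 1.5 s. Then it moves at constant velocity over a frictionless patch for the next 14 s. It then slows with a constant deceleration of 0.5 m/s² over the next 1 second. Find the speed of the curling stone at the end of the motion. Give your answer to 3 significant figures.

Phase 1 (decelerating): v₀ = 2.50 m/s, a = -0.7 m/s².
v = v₀ + at = 2.50 + (-0.7)(1.5) = 1.45 m/s
Δx = v₀t + ½at² = 2.50·1.5 + 0.5·-0.7·1.5² = 2.96 m

Phase 2 (constant speed): v₀ = 1.45 m/s, a = 0 m/s².
v = v₀ + at = 1.45 + (0)(14) = 1.45 m/s
Δx = v₀t + ½at² = 1.45·14 + 0.5·0·14² = 20.3 m

Phase 3 (decelerating): v₀ = 1.45 m/s, a = -0.5 m/s².
v = v₀ + at = 1.45 + (-0.5)(1) = 0.950 m/s
Δx = v₀t + ½at² = 1.45·1 + 0.5·-0.5·1² = 1.20 m
Final speed = 0.950 m/s

0.950 m/s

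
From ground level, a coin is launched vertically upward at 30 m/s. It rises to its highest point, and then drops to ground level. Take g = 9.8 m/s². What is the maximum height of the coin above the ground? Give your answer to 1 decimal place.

45.9 m

Phase 1 (rising): v₀ = 30.0 m/s, a = -9.8 m/s².
v = v₀ + at → t = (0 − 30.0) / -9.8 = 3.06 s
v² = v₀² + 2aΔx → Δx = (0² − 30.0²)/(2·-9.8) = 45.9 m
Maximum height = 45.9 m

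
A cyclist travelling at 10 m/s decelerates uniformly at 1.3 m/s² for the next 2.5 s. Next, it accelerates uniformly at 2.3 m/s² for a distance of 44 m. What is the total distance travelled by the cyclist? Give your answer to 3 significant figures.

Phase 1 (decelerating): v₀ = 10.0 m/s, a = -1.3 m/s².
v = v₀ + at = 10.0 + (-1.3)(2.5) = 6.75 m/s
Δx = v₀t + ½at² = 10.0·2.5 + 0.5·-1.3·2.5² = 20.9 m

Phase 2 (accelerating): v₀ = 6.75 m/s, a = 2.3 m/s².
v² = v₀² + 2aΔx = 6.75² + 2·2.3·44 = 248 → v = 15.7 m/s
t = (v − v₀)/a = (15.7 − 6.75)/2.3 = 3.91 s
Total distance = 20.9 + 44.0 = 64.9 m

64.9 m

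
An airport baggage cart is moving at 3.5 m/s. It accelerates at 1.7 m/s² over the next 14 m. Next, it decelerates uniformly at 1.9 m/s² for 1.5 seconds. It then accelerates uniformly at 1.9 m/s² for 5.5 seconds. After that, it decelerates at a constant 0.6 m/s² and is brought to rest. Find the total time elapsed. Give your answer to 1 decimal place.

35.1 s

Phase 1 (accelerating): v₀ = 3.50 m/s, a = 1.7 m/s².
v² = v₀² + 2aΔx = 3.50² + 2·1.7·14 = 59.9 → v = 7.74 m/s
t = (v − v₀)/a = (7.74 − 3.50)/1.7 = 2.49 s

Phase 2 (decelerating): v₀ = 7.74 m/s, a = -1.9 m/s².
v = v₀ + at = 7.74 + (-1.9)(1.5) = 4.89 m/s
Δx = v₀t + ½at² = 7.74·1.5 + 0.5·-1.9·1.5² = 9.47 m

Phase 3 (accelerating): v₀ = 4.89 m/s, a = 1.9 m/s².
v = v₀ + at = 4.89 + (1.9)(5.5) = 15.3 m/s
Δx = v₀t + ½at² = 4.89·5.5 + 0.5·1.9·5.5² = 55.6 m

Phase 4 (decelerating): v₀ = 15.3 m/s, a = -0.6 m/s².
v = v₀ + at → t = (0 − 15.3) / -0.6 = 25.6 s
v² = v₀² + 2aΔx → Δx = (0² − 15.3²)/(2·-0.6) = 196 m
Total time = 2.49 + 1.50 + 5.50 + 25.6 = 35.1 s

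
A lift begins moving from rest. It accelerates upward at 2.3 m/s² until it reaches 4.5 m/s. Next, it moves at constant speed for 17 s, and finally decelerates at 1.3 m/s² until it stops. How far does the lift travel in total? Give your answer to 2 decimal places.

Phase 1 (accelerating): v₀ = 0 m/s, a = 2.3 m/s².
v = v₀ + at → t = (4.5 − 0) / 2.3 = 1.96 s
v² = v₀² + 2aΔx → Δx = (4.5² − 0²)/(2·2.3) = 4.40 m

Phase 2 (constant speed): v₀ = 4.50 m/s, a = 0 m/s².
v = v₀ + at = 4.50 + (0)(17) = 4.50 m/s
Δx = v₀t + ½at² = 4.50·17 + 0.5·0·17² = 76.5 m

Phase 3 (decelerating): v₀ = 4.50 m/s, a = -1.3 m/s².
v = v₀ + at → t = (0 − 4.50) / -1.3 = 3.46 s
v² = v₀² + 2aΔx → Δx = (0² − 4.50²)/(2·-1.3) = 7.79 m
Total distance = 4.40 + 76.5 + 7.79 = 88.7 m

88.69 m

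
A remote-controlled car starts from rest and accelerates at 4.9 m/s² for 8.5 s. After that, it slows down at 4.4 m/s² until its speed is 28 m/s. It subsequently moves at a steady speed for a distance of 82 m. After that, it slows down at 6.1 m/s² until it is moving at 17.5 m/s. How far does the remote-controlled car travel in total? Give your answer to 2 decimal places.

406.21 m

Phase 1 (accelerating): v₀ = 0 m/s, a = 4.9 m/s².
v = v₀ + at = 0 + (4.9)(8.5) = 41.7 m/s
Δx = v₀t + ½at² = 0·8.5 + 0.5·4.9·8.5² = 177 m

Phase 2 (decelerating): v₀ = 41.7 m/s, a = -4.4 m/s².
v = v₀ + at → t = (28 − 41.7) / -4.4 = 3.10 s
v² = v₀² + 2aΔx → Δx = (28² − 41.7²)/(2·-4.4) = 108 m

Phase 3 (constant speed): v₀ = 28.0 m/s, a = 0 m/s².
Constant speed: t = d/v = 82/28.0 = 2.93 s

Phase 4 (decelerating): v₀ = 28.0 m/s, a = -6.1 m/s².
v = v₀ + at → t = (17.5 − 28.0) / -6.1 = 1.72 s
v² = v₀² + 2aΔx → Δx = (17.5² − 28.0²)/(2·-6.1) = 39.2 m
Total distance = 177 + 108 + 82.0 + 39.2 = 406 m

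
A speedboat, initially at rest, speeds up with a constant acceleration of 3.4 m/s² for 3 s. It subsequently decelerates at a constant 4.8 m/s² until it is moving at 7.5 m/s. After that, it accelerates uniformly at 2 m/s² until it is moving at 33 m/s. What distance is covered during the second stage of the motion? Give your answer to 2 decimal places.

4.98 m

Phase 1 (accelerating): v₀ = 0 m/s, a = 3.4 m/s².
v = v₀ + at = 0 + (3.4)(3) = 10.2 m/s
Δx = v₀t + ½at² = 0·3 + 0.5·3.4·3² = 15.3 m

Phase 2 (decelerating): v₀ = 10.2 m/s, a = -4.8 m/s².
v = v₀ + at → t = (7.5 − 10.2) / -4.8 = 0.562 s
v² = v₀² + 2aΔx → Δx = (7.5² − 10.2²)/(2·-4.8) = 4.98 m
Distance in phase 2 = 4.98 m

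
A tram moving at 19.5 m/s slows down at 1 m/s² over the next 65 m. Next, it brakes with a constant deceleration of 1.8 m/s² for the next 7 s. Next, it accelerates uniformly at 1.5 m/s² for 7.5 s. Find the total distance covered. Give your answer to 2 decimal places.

Phase 1 (decelerating): v₀ = 19.5 m/s, a = -1 m/s².
v² = v₀² + 2aΔx = 19.5² + 2·-1·65 = 250 → v = 15.8 m/s
t = (v − v₀)/a = (15.8 − 19.5)/-1 = 3.68 s

Phase 2 (decelerating): v₀ = 15.8 m/s, a = -1.8 m/s².
v = v₀ + at = 15.8 + (-1.8)(7) = 3.22 m/s
Δx = v₀t + ½at² = 15.8·7 + 0.5·-1.8·7² = 66.6 m

Phase 3 (accelerating): v₀ = 3.22 m/s, a = 1.5 m/s².
v = v₀ + at = 3.22 + (1.5)(7.5) = 14.5 m/s
Δx = v₀t + ½at² = 3.22·7.5 + 0.5·1.5·7.5² = 66.3 m
Total distance = 65.0 + 66.6 + 66.3 = 198 m

197.97 m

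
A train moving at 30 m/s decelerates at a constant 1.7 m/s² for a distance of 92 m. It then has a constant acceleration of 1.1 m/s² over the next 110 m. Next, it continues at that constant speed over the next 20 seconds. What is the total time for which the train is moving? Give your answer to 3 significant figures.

27.5 s

Phase 1 (decelerating): v₀ = 30.0 m/s, a = -1.7 m/s².
v² = v₀² + 2aΔx = 30.0² + 2·-1.7·92 = 587 → v = 24.2 m/s
t = (v − v₀)/a = (24.2 − 30.0)/-1.7 = 3.39 s

Phase 2 (accelerating): v₀ = 24.2 m/s, a = 1.1 m/s².
v² = v₀² + 2aΔx = 24.2² + 2·1.1·110 = 829 → v = 28.8 m/s
t = (v − v₀)/a = (28.8 − 24.2)/1.1 = 4.15 s

Phase 3 (constant speed): v₀ = 28.8 m/s, a = 0 m/s².
v = v₀ + at = 28.8 + (0)(20) = 28.8 m/s
Δx = v₀t + ½at² = 28.8·20 + 0.5·0·20² = 576 m
Total time = 3.39 + 4.15 + 20.0 = 27.5 s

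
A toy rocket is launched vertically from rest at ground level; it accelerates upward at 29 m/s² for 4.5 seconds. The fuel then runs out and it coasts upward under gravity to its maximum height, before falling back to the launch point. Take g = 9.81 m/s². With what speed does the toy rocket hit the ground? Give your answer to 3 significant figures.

Phase 1 (powered ascent): v₀ = 0 m/s, a = 29 m/s².
v = v₀ + at = 0 + (29)(4.5) = 130 m/s
Δx = v₀t + ½at² = 0·4.5 + 0.5·29·4.5² = 294 m

Phase 2 (coasting upward): v₀ = 130 m/s, a = -9.81 m/s².
v = v₀ + at → t = (0 − 130) / -9.81 = 13.3 s
v² = v₀² + 2aΔx → Δx = (0² − 130²)/(2·-9.81) = 868 m

Phase 3 (free fall): v₀ = 0 m/s, a = -9.81 m/s².
Falls 1160 m from rest: t = √(2·1160/9.81) = 15.4 s; v = g·t = 151 m/s.
Impact speed = 151 m/s

151 m/s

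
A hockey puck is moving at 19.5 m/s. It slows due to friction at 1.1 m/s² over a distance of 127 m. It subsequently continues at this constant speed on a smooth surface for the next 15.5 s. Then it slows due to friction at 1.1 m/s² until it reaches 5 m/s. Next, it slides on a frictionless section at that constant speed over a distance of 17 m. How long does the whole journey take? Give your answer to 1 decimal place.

32.1 s

Phase 1 (decelerating): v₀ = 19.5 m/s, a = -1.1 m/s².
v² = v₀² + 2aΔx = 19.5² + 2·-1.1·127 = 101 → v = 10.0 m/s
t = (v − v₀)/a = (10.0 − 19.5)/-1.1 = 8.60 s

Phase 2 (constant speed): v₀ = 10.0 m/s, a = 0 m/s².
v = v₀ + at = 10.0 + (0)(15.5) = 10.0 m/s
Δx = v₀t + ½at² = 10.0·15.5 + 0.5·0·15.5² = 156 m

Phase 3 (decelerating): v₀ = 10.0 m/s, a = -1.1 m/s².
v = v₀ + at → t = (5 − 10.0) / -1.1 = 4.58 s
v² = v₀² + 2aΔx → Δx = (5² − 10.0²)/(2·-1.1) = 34.5 m

Phase 4 (constant speed): v₀ = 5.00 m/s, a = 0 m/s².
Constant speed: t = d/v = 17/5.00 = 3.40 s
Total time = 8.60 + 15.5 + 4.58 + 3.40 = 32.1 s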